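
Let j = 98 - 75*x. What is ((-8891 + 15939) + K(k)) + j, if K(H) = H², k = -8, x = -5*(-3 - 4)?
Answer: 4585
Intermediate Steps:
x = 35 (x = -5*(-7) = 35)
j = -2527 (j = 98 - 75*35 = 98 - 2625 = -2527)
((-8891 + 15939) + K(k)) + j = ((-8891 + 15939) + (-8)²) - 2527 = (7048 + 64) - 2527 = 7112 - 2527 = 4585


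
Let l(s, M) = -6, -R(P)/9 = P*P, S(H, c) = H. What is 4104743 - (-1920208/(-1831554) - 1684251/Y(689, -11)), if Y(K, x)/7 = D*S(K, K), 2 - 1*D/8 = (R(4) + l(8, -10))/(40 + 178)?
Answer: 42496403727274153127/10352961552024 ≈ 4.1048e+6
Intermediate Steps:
R(P) = -9*P**2 (R(P) = -9*P*P = -9*P**2)
D = 2344/109 (D = 16 - 8*(-9*4**2 - 6)/(40 + 178) = 16 - 8*(-9*16 - 6)/218 = 16 - 8*(-144 - 6)/218 = 16 - (-1200)/218 = 16 - 8*(-75/109) = 16 + 600/109 = 2344/109 ≈ 21.505)
Y(K, x) = 16408*K/109 (Y(K, x) = 7*(2344*K/109) = 16408*K/109)
4104743 - (-1920208/(-1831554) - 1684251/Y(689, -11)) = 4104743 - (-1920208/(-1831554) - 1684251/((16408/109)*689)) = 4104743 - (-1920208*(-1/1831554) - 1684251/11305112/109) = 4104743 - (960104/915777 - 1684251*109/11305112) = 4104743 - (960104/915777 - 183583359/11305112) = 4104743 - 1*(-157267334503295/10352961552024) = 4104743 + 157267334503295/10352961552024 = 42496403727274153127/10352961552024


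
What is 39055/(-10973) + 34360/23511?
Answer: -541189825/257986203 ≈ -2.0977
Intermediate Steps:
39055/(-10973) + 34360/23511 = 39055*(-1/10973) + 34360*(1/23511) = -39055/10973 + 34360/23511 = -541189825/257986203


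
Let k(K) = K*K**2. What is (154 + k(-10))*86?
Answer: -72756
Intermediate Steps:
k(K) = K**3
(154 + k(-10))*86 = (154 + (-10)**3)*86 = (154 - 1000)*86 = -846*86 = -72756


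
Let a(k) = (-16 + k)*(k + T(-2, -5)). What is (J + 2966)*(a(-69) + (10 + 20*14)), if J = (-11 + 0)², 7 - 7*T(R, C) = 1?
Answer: 18775575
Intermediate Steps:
T(R, C) = 6/7 (T(R, C) = 1 - ⅐*1 = 1 - ⅐ = 6/7)
a(k) = (-16 + k)*(6/7 + k) (a(k) = (-16 + k)*(k + 6/7) = (-16 + k)*(6/7 + k))
J = 121 (J = (-11)² = 121)
(J + 2966)*(a(-69) + (10 + 20*14)) = (121 + 2966)*((-96/7 + (-69)² - 106/7*(-69)) + (10 + 20*14)) = 3087*((-96/7 + 4761 + 7314/7) + (10 + 280)) = 3087*(40545/7 + 290) = 3087*(42575/7) = 18775575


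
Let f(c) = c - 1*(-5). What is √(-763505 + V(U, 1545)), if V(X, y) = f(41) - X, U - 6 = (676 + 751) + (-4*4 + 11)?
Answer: I*√764887 ≈ 874.58*I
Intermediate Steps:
f(c) = 5 + c (f(c) = c + 5 = 5 + c)
U = 1428 (U = 6 + ((676 + 751) + (-4*4 + 11)) = 6 + (1427 + (-16 + 11)) = 6 + (1427 - 5) = 6 + 1422 = 1428)
V(X, y) = 46 - X (V(X, y) = (5 + 41) - X = 46 - X)
√(-763505 + V(U, 1545)) = √(-763505 + (46 - 1*1428)) = √(-763505 + (46 - 1428)) = √(-763505 - 1382) = √(-764887) = I*√764887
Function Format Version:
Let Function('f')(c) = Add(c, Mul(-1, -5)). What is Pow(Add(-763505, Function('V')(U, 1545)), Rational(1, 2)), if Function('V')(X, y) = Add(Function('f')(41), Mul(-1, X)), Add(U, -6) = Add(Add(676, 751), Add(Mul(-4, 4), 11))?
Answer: Mul(I, Pow(764887, Rational(1, 2))) ≈ Mul(874.58, I)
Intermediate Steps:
Function('f')(c) = Add(5, c) (Function('f')(c) = Add(c, 5) = Add(5, c))
U = 1428 (U = Add(6, Add(Add(676, 751), Add(Mul(-4, 4), 11))) = Add(6, Add(1427, Add(-16, 11))) = Add(6, Add(1427, -5)) = Add(6, 1422) = 1428)
Function('V')(X, y) = Add(46, Mul(-1, X)) (Function('V')(X, y) = Add(Add(5, 41), Mul(-1, X)) = Add(46, Mul(-1, X)))
Pow(Add(-763505, Function('V')(U, 1545)), Rational(1, 2)) = Pow(Add(-763505, Add(46, Mul(-1, 1428))), Rational(1, 2)) = Pow(Add(-763505, Add(46, -1428)), Rational(1, 2)) = Pow(Add(-763505, -1382), Rational(1, 2)) = Pow(-764887, Rational(1, 2)) = Mul(I, Pow(764887, Rational(1, 2)))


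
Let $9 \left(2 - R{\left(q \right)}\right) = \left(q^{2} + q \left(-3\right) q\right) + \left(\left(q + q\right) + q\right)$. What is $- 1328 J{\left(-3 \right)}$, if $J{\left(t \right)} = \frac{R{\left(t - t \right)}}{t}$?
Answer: $\frac{2656}{3} \approx 885.33$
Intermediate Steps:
$R{\left(q \right)} = 2 - \frac{q}{3} + \frac{2 q^{2}}{9}$ ($R{\left(q \right)} = 2 - \frac{\left(q^{2} + q \left(-3\right) q\right) + \left(\left(q + q\right) + q\right)}{9} = 2 - \frac{\left(q^{2} + - 3 q q\right) + \left(2 q + q\right)}{9} = 2 - \frac{\left(q^{2} - 3 q^{2}\right) + 3 q}{9} = 2 - \frac{- 2 q^{2} + 3 q}{9} = 2 + \left(- \frac{q}{3} + \frac{2 q^{2}}{9}\right) = 2 - \frac{q}{3} + \frac{2 q^{2}}{9}$)
$J{\left(t \right)} = \frac{2}{t}$ ($J{\left(t \right)} = \frac{2 - \frac{t - t}{3} + \frac{2 \left(t - t\right)^{2}}{9}}{t} = \frac{2 - 0 + \frac{2 \cdot 0^{2}}{9}}{t} = \frac{2 + 0 + \frac{2}{9} \cdot 0}{t} = \frac{2 + 0 + 0}{t} = \frac{2}{t}$)
$- 1328 J{\left(-3 \right)} = - 1328 \frac{2}{-3} = - 1328 \cdot 2 \left(- \frac{1}{3}\right) = \left(-1328\right) \left(- \frac{2}{3}\right) = \frac{2656}{3}$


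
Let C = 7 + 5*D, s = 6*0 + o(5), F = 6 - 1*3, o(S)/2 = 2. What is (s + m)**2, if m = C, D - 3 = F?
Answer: 1681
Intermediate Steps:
o(S) = 4 (o(S) = 2*2 = 4)
F = 3 (F = 6 - 3 = 3)
D = 6 (D = 3 + 3 = 6)
s = 4 (s = 6*0 + 4 = 0 + 4 = 4)
C = 37 (C = 7 + 5*6 = 7 + 30 = 37)
m = 37
(s + m)**2 = (4 + 37)**2 = 41**2 = 1681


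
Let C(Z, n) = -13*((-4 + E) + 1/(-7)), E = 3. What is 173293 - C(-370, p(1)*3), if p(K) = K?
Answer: 1212947/7 ≈ 1.7328e+5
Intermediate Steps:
C(Z, n) = 104/7 (C(Z, n) = -13*((-4 + 3) + 1/(-7)) = -13*(-1 - 1/7) = -13*(-8/7) = 104/7)
173293 - C(-370, p(1)*3) = 173293 - 1*104/7 = 173293 - 104/7 = 1212947/7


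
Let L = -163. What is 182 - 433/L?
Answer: 30099/163 ≈ 184.66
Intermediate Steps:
182 - 433/L = 182 - 433/(-163) = 182 - 433*(-1/163) = 182 + 433/163 = 30099/163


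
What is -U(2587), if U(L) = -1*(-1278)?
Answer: -1278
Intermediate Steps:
U(L) = 1278
-U(2587) = -1*1278 = -1278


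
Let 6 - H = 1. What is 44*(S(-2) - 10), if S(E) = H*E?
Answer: -880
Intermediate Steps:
H = 5 (H = 6 - 1*1 = 6 - 1 = 5)
S(E) = 5*E
44*(S(-2) - 10) = 44*(5*(-2) - 10) = 44*(-10 - 10) = 44*(-20) = -880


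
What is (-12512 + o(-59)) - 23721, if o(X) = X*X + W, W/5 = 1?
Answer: -32747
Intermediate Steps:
W = 5 (W = 5*1 = 5)
o(X) = 5 + X² (o(X) = X*X + 5 = X² + 5 = 5 + X²)
(-12512 + o(-59)) - 23721 = (-12512 + (5 + (-59)²)) - 23721 = (-12512 + (5 + 3481)) - 23721 = (-12512 + 3486) - 23721 = -9026 - 23721 = -32747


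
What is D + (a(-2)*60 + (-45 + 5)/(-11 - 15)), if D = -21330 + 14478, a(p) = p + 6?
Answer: -85936/13 ≈ -6610.5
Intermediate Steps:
a(p) = 6 + p
D = -6852
D + (a(-2)*60 + (-45 + 5)/(-11 - 15)) = -6852 + ((6 - 2)*60 + (-45 + 5)/(-11 - 15)) = -6852 + (4*60 - 40/(-26)) = -6852 + (240 - 40*(-1/26)) = -6852 + (240 + 20/13) = -6852 + 3140/13 = -85936/13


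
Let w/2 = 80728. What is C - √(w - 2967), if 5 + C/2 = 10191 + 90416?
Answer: 201204 - √158489 ≈ 2.0081e+5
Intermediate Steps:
w = 161456 (w = 2*80728 = 161456)
C = 201204 (C = -10 + 2*(10191 + 90416) = -10 + 2*100607 = -10 + 201214 = 201204)
C - √(w - 2967) = 201204 - √(161456 - 2967) = 201204 - √158489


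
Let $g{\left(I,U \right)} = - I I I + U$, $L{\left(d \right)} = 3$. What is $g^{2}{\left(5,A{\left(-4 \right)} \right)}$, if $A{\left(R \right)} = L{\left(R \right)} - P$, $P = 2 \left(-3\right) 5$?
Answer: $8464$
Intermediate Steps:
$P = -30$ ($P = \left(-6\right) 5 = -30$)
$A{\left(R \right)} = 33$ ($A{\left(R \right)} = 3 - -30 = 3 + 30 = 33$)
$g{\left(I,U \right)} = U - I^{3}$ ($g{\left(I,U \right)} = - I^{2} I + U = - I^{3} + U = U - I^{3}$)
$g^{2}{\left(5,A{\left(-4 \right)} \right)} = \left(33 - 5^{3}\right)^{2} = \left(33 - 125\right)^{2} = \left(-92\right)^{2} = 8464$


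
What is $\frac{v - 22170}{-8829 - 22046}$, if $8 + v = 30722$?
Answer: $- \frac{8544}{30875} \approx -0.27673$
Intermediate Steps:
$v = 30714$ ($v = -8 + 30722 = 30714$)
$\frac{v - 22170}{-8829 - 22046} = \frac{30714 - 22170}{-8829 - 22046} = \frac{8544}{-30875} = 8544 \left(- \frac{1}{30875}\right) = - \frac{8544}{30875}$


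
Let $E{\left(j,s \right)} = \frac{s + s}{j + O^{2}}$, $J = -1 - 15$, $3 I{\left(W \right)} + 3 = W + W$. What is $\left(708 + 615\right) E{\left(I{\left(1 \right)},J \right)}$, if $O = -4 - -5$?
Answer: $-63504$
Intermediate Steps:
$I{\left(W \right)} = -1 + \frac{2 W}{3}$ ($I{\left(W \right)} = -1 + \frac{W + W}{3} = -1 + \frac{2 W}{3}$)
$J = -16$ ($J = -1 - 15 = -16$)
$O = 1$ ($O = -4 + 5 = 1$)
$E{\left(j,s \right)} = \frac{2 s}{1 + j}$ ($E{\left(j,s \right)} = \frac{s + s}{j + 1^{2}} = \frac{2 s}{j + 1} = \frac{2 s}{1 + j}$)
$\left(708 + 615\right) E{\left(I{\left(1 \right)},J \right)} = \left(708 + 615\right) 2 \left(-16\right) \frac{1}{1 + \left(-1 + \frac{2}{3} \cdot 1\right)} = 1323 \cdot 2 \left(-16\right) \frac{1}{1 + \left(-1 + \frac{2}{3}\right)} = 1323 \cdot 2 \left(-16\right) \frac{1}{1 - \frac{1}{3}} = 1323 \cdot 2 \left(-16\right) \frac{1}{\frac{2}{3}} = 1323 \cdot 2 \left(-16\right) \frac{3}{2} = 1323 \left(-48\right) = -63504$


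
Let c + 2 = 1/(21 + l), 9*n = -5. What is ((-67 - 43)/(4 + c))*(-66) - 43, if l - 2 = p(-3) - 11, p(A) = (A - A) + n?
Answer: 147707/43 ≈ 3435.0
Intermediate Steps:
n = -5/9 (n = (1/9)*(-5) = -5/9 ≈ -0.55556)
p(A) = -5/9 (p(A) = (A - A) - 5/9 = 0 - 5/9 = -5/9)
l = -86/9 (l = 2 + (-5/9 - 11) = 2 - 104/9 = -86/9 ≈ -9.5556)
c = -197/103 (c = -2 + 1/(21 - 86/9) = -2 + 1/(103/9) = -2 + 9/103 = -197/103 ≈ -1.9126)
((-67 - 43)/(4 + c))*(-66) - 43 = ((-67 - 43)/(4 - 197/103))*(-66) - 43 = -110/215/103*(-66) - 43 = -110*103/215*(-66) - 43 = -2266/43*(-66) - 43 = 149556/43 - 43 = 147707/43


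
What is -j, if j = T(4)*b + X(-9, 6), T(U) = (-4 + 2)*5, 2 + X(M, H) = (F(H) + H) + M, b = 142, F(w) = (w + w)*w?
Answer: 1353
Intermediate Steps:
F(w) = 2*w² (F(w) = (2*w)*w = 2*w²)
X(M, H) = -2 + H + M + 2*H² (X(M, H) = -2 + ((2*H² + H) + M) = -2 + ((H + 2*H²) + M) = -2 + (H + M + 2*H²) = -2 + H + M + 2*H²)
T(U) = -10 (T(U) = -2*5 = -10)
j = -1353 (j = -10*142 + (-2 + 6 - 9 + 2*6²) = -1420 + (-2 + 6 - 9 + 2*36) = -1420 + (-2 + 6 - 9 + 72) = -1420 + 67 = -1353)
-j = -1*(-1353) = 1353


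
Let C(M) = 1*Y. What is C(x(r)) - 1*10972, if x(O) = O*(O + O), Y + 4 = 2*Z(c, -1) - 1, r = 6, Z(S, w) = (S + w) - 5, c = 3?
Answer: -10983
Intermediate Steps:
Z(S, w) = -5 + S + w
Y = -11 (Y = -4 + (2*(-5 + 3 - 1) - 1) = -4 + (2*(-3) - 1) = -4 + (-6 - 1) = -4 - 7 = -11)
x(O) = 2*O² (x(O) = O*(2*O) = 2*O²)
C(M) = -11 (C(M) = 1*(-11) = -11)
C(x(r)) - 1*10972 = -11 - 1*10972 = -11 - 10972 = -10983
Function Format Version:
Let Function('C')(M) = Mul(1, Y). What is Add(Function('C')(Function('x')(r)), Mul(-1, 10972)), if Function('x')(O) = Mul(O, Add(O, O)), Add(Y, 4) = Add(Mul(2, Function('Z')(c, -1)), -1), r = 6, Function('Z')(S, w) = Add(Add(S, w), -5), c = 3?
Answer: -10983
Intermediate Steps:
Function('Z')(S, w) = Add(-5, S, w)
Y = -11 (Y = Add(-4, Add(Mul(2, Add(-5, 3, -1)), -1)) = Add(-4, Add(Mul(2, -3), -1)) = Add(-4, Add(-6, -1)) = Add(-4, -7) = -11)
Function('x')(O) = Mul(2, Pow(O, 2)) (Function('x')(O) = Mul(O, Mul(2, O)) = Mul(2, Pow(O, 2)))
Function('C')(M) = -11 (Function('C')(M) = Mul(1, -11) = -11)
Add(Function('C')(Function('x')(r)), Mul(-1, 10972)) = Add(-11, Mul(-1, 10972)) = Add(-11, -10972) = -10983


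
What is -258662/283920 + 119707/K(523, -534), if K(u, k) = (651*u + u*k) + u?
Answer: 4506036193/4380459720 ≈ 1.0287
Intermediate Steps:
K(u, k) = 652*u + k*u (K(u, k) = (651*u + k*u) + u = 652*u + k*u)
-258662/283920 + 119707/K(523, -534) = -258662/283920 + 119707/((523*(652 - 534))) = -258662*1/283920 + 119707/((523*118)) = -129331/141960 + 119707/61714 = 4506036193/4380459720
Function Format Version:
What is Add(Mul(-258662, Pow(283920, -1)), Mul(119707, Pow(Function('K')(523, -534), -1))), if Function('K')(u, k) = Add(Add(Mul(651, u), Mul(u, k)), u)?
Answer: Rational(4506036193, 4380459720) ≈ 1.0287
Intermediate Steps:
Function('K')(u, k) = Add(Mul(652, u), Mul(k, u)) (Function('K')(u, k) = Add(Add(Mul(651, u), Mul(k, u)), u) = Add(Mul(652, u), Mul(k, u)))
Add(Mul(-258662, Pow(283920, -1)), Mul(119707, Pow(Function('K')(523, -534), -1))) = Add(Mul(-258662, Pow(283920, -1)), Mul(119707, Pow(Mul(523, Add(652, -534)), -1))) = Add(Mul(-258662, Rational(1, 283920)), Mul(119707, Pow(Mul(523, 118), -1))) = Add(Rational(-129331, 141960), Mul(119707, Pow(61714, -1))) = Add(Rational(-129331, 141960), Mul(119707, Rational(1, 61714))) = Add(Rational(-129331, 141960), Rational(119707, 61714)) = Rational(4506036193, 4380459720)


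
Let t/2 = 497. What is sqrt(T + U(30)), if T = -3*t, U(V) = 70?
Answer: 4*I*sqrt(182) ≈ 53.963*I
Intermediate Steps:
t = 994 (t = 2*497 = 994)
T = -2982 (T = -3*994 = -2982)
sqrt(T + U(30)) = sqrt(-2982 + 70) = sqrt(-2912) = 4*I*sqrt(182)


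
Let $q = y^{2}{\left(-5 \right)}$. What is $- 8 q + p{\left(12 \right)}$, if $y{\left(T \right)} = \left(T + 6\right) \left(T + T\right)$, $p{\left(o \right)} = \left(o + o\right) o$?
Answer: $-512$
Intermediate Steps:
$p{\left(o \right)} = 2 o^{2}$ ($p{\left(o \right)} = 2 o o = 2 o^{2}$)
$y{\left(T \right)} = 2 T \left(6 + T\right)$ ($y{\left(T \right)} = \left(6 + T\right) 2 T = 2 T \left(6 + T\right)$)
$q = 100$ ($q = \left(2 \left(-5\right) \left(6 - 5\right)\right)^{2} = \left(2 \left(-5\right) 1\right)^{2} = \left(-10\right)^{2} = 100$)
$- 8 q + p{\left(12 \right)} = \left(-8\right) 100 + 2 \cdot 12^{2} = -800 + 2 \cdot 144 = -800 + 288 = -512$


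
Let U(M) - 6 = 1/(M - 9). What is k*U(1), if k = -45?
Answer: -2115/8 ≈ -264.38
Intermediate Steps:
U(M) = 6 + 1/(-9 + M) (U(M) = 6 + 1/(M - 9) = 6 + 1/(-9 + M))
k*U(1) = -45*(-53 + 6*1)/(-9 + 1) = -45*(-53 + 6)/(-8) = -(-45)*(-47)/8 = -45*47/8 = -2115/8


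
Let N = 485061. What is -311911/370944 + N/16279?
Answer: 174852868415/6038597376 ≈ 28.956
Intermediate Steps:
-311911/370944 + N/16279 = -311911/370944 + 485061/16279 = 174852868415/6038597376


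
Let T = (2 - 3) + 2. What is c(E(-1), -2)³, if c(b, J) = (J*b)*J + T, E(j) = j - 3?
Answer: -3375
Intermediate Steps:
E(j) = -3 + j
T = 1 (T = -1 + 2 = 1)
c(b, J) = 1 + b*J² (c(b, J) = (J*b)*J + 1 = b*J² + 1 = 1 + b*J²)
c(E(-1), -2)³ = (1 + (-3 - 1)*(-2)²)³ = (1 - 4*4)³ = (1 - 16)³ = (-15)³ = -3375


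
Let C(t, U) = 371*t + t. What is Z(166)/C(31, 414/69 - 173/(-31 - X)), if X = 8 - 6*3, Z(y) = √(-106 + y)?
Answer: √15/5766 ≈ 0.00067169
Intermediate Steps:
X = -10 (X = 8 - 18 = -10)
C(t, U) = 372*t
Z(166)/C(31, 414/69 - 173/(-31 - X)) = √(-106 + 166)/((372*31)) = √60/11532 = (2*√15)*(1/11532) = √15/5766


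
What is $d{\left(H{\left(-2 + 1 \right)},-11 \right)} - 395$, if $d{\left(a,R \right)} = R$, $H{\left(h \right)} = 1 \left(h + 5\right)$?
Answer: $-406$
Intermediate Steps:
$H{\left(h \right)} = 5 + h$ ($H{\left(h \right)} = 1 \left(5 + h\right) = 5 + h$)
$d{\left(H{\left(-2 + 1 \right)},-11 \right)} - 395 = -11 - 395 = -406$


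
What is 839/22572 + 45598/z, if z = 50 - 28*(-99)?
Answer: 515802857/31849092 ≈ 16.195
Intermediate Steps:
z = 2822 (z = 50 + 2772 = 2822)
839/22572 + 45598/z = 839/22572 + 45598/2822 = 839*(1/22572) + 45598*(1/2822) = 839/22572 + 22799/1411 = 515802857/31849092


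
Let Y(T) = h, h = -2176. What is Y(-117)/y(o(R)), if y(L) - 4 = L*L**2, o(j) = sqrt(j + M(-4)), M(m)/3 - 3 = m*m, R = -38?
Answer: 8704/6843 - 41344*sqrt(19)/6843 ≈ -25.064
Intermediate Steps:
M(m) = 9 + 3*m**2 (M(m) = 9 + 3*(m*m) = 9 + 3*m**2)
o(j) = sqrt(57 + j) (o(j) = sqrt(j + (9 + 3*(-4)**2)) = sqrt(j + (9 + 3*16)) = sqrt(j + (9 + 48)) = sqrt(j + 57) = sqrt(57 + j))
y(L) = 4 + L**3 (y(L) = 4 + L*L**2 = 4 + L**3)
Y(T) = -2176
Y(-117)/y(o(R)) = -2176/(4 + (sqrt(57 - 38))**3) = -2176/(4 + (sqrt(19))**3) = -2176/(4 + 19*sqrt(19))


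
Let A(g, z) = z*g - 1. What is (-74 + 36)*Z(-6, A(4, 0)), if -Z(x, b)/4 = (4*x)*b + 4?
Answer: 4256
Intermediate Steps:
A(g, z) = -1 + g*z (A(g, z) = g*z - 1 = -1 + g*z)
Z(x, b) = -16 - 16*b*x (Z(x, b) = -4*((4*x)*b + 4) = -4*(4*b*x + 4) = -4*(4 + 4*b*x) = -16 - 16*b*x)
(-74 + 36)*Z(-6, A(4, 0)) = (-74 + 36)*(-16 - 16*(-1 + 4*0)*(-6)) = -38*(-16 - 16*(-1 + 0)*(-6)) = -38*(-16 - 16*(-1)*(-6)) = -38*(-16 - 96) = -38*(-112) = 4256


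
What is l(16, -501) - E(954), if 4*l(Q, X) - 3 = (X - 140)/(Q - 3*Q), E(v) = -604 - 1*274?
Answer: 113121/128 ≈ 883.76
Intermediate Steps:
E(v) = -878 (E(v) = -604 - 274 = -878)
l(Q, X) = ¾ - (-140 + X)/(8*Q) (l(Q, X) = ¾ + ((X - 140)/(Q - 3*Q))/4 = ¾ + ((-140 + X)/((-2*Q)))/4 = ¾ + ((-140 + X)*(-1/(2*Q)))/4 = ¾ + (-(-140 + X)/(2*Q))/4 = ¾ - (-140 + X)/(8*Q))
l(16, -501) - E(954) = (⅛)*(140 - 1*(-501) + 6*16)/16 - 1*(-878) = (⅛)*(1/16)*(140 + 501 + 96) + 878 = (⅛)*(1/16)*737 + 878 = 737/128 + 878 = 113121/128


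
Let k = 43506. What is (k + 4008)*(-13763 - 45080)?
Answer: -2795866302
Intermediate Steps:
(k + 4008)*(-13763 - 45080) = (43506 + 4008)*(-13763 - 45080) = 47514*(-58843) = -2795866302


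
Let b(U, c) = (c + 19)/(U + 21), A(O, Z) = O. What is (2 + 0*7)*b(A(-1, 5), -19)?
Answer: 0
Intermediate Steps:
b(U, c) = (19 + c)/(21 + U)
(2 + 0*7)*b(A(-1, 5), -19) = (2 + 0*7)*((19 - 19)/(21 - 1)) = (2 + 0)*(0/20) = 2*((1/20)*0) = 2*0 = 0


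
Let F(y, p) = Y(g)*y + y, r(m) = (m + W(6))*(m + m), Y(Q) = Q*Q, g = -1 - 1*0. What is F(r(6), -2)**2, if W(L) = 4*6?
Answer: 518400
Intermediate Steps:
g = -1 (g = -1 + 0 = -1)
Y(Q) = Q**2
W(L) = 24
r(m) = 2*m*(24 + m) (r(m) = (m + 24)*(m + m) = (24 + m)*(2*m) = 2*m*(24 + m))
F(y, p) = 2*y (F(y, p) = (-1)**2*y + y = 1*y + y = y + y = 2*y)
F(r(6), -2)**2 = (2*(2*6*(24 + 6)))**2 = (2*(2*6*30))**2 = (2*360)**2 = 720**2 = 518400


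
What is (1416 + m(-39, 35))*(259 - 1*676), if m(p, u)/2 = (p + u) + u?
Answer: -616326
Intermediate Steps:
m(p, u) = 2*p + 4*u (m(p, u) = 2*((p + u) + u) = 2*(p + 2*u) = 2*p + 4*u)
(1416 + m(-39, 35))*(259 - 1*676) = (1416 + (2*(-39) + 4*35))*(259 - 1*676) = (1416 + (-78 + 140))*(259 - 676) = (1416 + 62)*(-417) = 1478*(-417) = -616326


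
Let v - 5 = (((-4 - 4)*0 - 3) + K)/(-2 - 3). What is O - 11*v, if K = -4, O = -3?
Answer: -367/5 ≈ -73.400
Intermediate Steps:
v = 32/5 (v = 5 + (((-4 - 4)*0 - 3) - 4)/(-2 - 3) = 5 + ((-8*0 - 3) - 4)/(-5) = 5 + ((0 - 3) - 4)*(-⅕) = 5 + (-3 - 4)*(-⅕) = 5 - 7*(-⅕) = 5 + 7/5 = 32/5 ≈ 6.4000)
O - 11*v = -3 - 11*32/5 = -3 - 352/5 = -367/5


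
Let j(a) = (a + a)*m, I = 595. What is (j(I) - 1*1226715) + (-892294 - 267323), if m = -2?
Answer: -2388712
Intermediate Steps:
j(a) = -4*a (j(a) = (a + a)*(-2) = (2*a)*(-2) = -4*a)
(j(I) - 1*1226715) + (-892294 - 267323) = (-4*595 - 1*1226715) + (-892294 - 267323) = (-2380 - 1226715) - 1159617 = -1229095 - 1159617 = -2388712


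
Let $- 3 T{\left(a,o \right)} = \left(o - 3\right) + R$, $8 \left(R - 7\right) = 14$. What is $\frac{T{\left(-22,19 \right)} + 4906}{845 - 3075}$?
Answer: $- \frac{19591}{8920} \approx -2.1963$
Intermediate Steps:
$R = \frac{35}{4}$ ($R = 7 + \frac{1}{8} \cdot 14 = 7 + \frac{7}{4} = \frac{35}{4} \approx 8.75$)
$T{\left(a,o \right)} = - \frac{23}{12} - \frac{o}{3}$ ($T{\left(a,o \right)} = - \frac{\left(o - 3\right) + \frac{35}{4}}{3} = - \frac{\left(-3 + o\right) + \frac{35}{4}}{3} = - \frac{\frac{23}{4} + o}{3} = - \frac{23}{12} - \frac{o}{3}$)
$\frac{T{\left(-22,19 \right)} + 4906}{845 - 3075} = \frac{\left(- \frac{23}{12} - \frac{19}{3}\right) + 4906}{845 - 3075} = \frac{\left(- \frac{23}{12} - \frac{19}{3}\right) + 4906}{-2230} = \left(- \frac{33}{4} + 4906\right) \left(- \frac{1}{2230}\right) = \frac{19591}{4} \left(- \frac{1}{2230}\right) = - \frac{19591}{8920}$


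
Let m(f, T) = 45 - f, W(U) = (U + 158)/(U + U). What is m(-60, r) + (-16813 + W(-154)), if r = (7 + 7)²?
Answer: -1286517/77 ≈ -16708.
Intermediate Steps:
W(U) = (158 + U)/(2*U) (W(U) = (158 + U)/((2*U)) = (158 + U)*(1/(2*U)) = (158 + U)/(2*U))
r = 196 (r = 14² = 196)
m(-60, r) + (-16813 + W(-154)) = (45 - 1*(-60)) + (-16813 + (½)*(158 - 154)/(-154)) = (45 + 60) + (-16813 + (½)*(-1/154)*4) = 105 + (-16813 - 1/77) = 105 - 1294602/77 = -1286517/77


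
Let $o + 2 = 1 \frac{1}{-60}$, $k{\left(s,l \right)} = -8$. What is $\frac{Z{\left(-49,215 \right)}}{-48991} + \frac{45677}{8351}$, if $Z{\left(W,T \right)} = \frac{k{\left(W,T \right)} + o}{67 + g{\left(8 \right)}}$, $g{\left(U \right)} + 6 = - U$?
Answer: $\frac{7116087883211}{1301013814380} \approx 5.4697$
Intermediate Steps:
$o = - \frac{121}{60}$ ($o = -2 + 1 \frac{1}{-60} = -2 + 1 \left(- \frac{1}{60}\right) = -2 - \frac{1}{60} = - \frac{121}{60} \approx -2.0167$)
$g{\left(U \right)} = -6 - U$
$Z{\left(W,T \right)} = - \frac{601}{3180}$ ($Z{\left(W,T \right)} = \frac{-8 - \frac{121}{60}}{67 - 14} = - \frac{601}{60 \left(67 - 14\right)} = - \frac{601}{60 \cdot 53} = \left(- \frac{601}{60}\right) \frac{1}{53} = - \frac{601}{3180}$)
$\frac{Z{\left(-49,215 \right)}}{-48991} + \frac{45677}{8351} = - \frac{601}{3180 \left(-48991\right)} + \frac{45677}{8351} = \left(- \frac{601}{3180}\right) \left(- \frac{1}{48991}\right) + 45677 \cdot \frac{1}{8351} = \frac{601}{155791380} + \frac{45677}{8351} = \frac{7116087883211}{1301013814380}$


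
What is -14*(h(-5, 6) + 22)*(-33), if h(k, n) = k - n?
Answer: 5082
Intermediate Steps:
-14*(h(-5, 6) + 22)*(-33) = -14*((-5 - 1*6) + 22)*(-33) = -14*((-5 - 6) + 22)*(-33) = -14*(-11 + 22)*(-33) = -14*11*(-33) = -154*(-33) = 5082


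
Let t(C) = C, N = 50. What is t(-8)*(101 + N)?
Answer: -1208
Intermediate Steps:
t(-8)*(101 + N) = -8*(101 + 50) = -8*151 = -1208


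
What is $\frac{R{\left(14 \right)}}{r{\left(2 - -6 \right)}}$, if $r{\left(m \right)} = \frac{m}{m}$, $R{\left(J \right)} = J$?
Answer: $14$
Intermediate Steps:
$r{\left(m \right)} = 1$
$\frac{R{\left(14 \right)}}{r{\left(2 - -6 \right)}} = \frac{14}{1} = 14 \cdot 1 = 14$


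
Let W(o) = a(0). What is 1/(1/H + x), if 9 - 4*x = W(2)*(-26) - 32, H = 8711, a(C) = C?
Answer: 34844/357155 ≈ 0.097560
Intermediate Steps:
W(o) = 0
x = 41/4 (x = 9/4 - (0*(-26) - 32)/4 = 9/4 - (0 - 32)/4 = 9/4 - ¼*(-32) = 9/4 + 8 = 41/4 ≈ 10.250)
1/(1/H + x) = 1/(1/8711 + 41/4) = 1/(357155/34844) = 34844/357155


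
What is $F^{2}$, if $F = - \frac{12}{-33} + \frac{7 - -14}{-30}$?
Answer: $\frac{1369}{12100} \approx 0.11314$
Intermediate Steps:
$F = - \frac{37}{110}$ ($F = \left(-12\right) \left(- \frac{1}{33}\right) + \left(7 + 14\right) \left(- \frac{1}{30}\right) = \frac{4}{11} + 21 \left(- \frac{1}{30}\right) = \frac{4}{11} - \frac{7}{10} = - \frac{37}{110} \approx -0.33636$)
$F^{2} = \left(- \frac{37}{110}\right)^{2} = \frac{1369}{12100}$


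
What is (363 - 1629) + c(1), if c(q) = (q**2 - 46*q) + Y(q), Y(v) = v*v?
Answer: -1310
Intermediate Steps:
Y(v) = v**2
c(q) = -46*q + 2*q**2 (c(q) = (q**2 - 46*q) + q**2 = -46*q + 2*q**2)
(363 - 1629) + c(1) = (363 - 1629) + 2*1*(-23 + 1) = -1266 + 2*1*(-22) = -1266 - 44 = -1310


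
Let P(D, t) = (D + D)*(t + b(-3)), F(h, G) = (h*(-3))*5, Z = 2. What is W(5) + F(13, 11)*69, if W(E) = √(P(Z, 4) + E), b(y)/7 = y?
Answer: -13455 + 3*I*√7 ≈ -13455.0 + 7.9373*I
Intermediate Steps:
b(y) = 7*y
F(h, G) = -15*h (F(h, G) = -3*h*5 = -15*h)
P(D, t) = 2*D*(-21 + t) (P(D, t) = (D + D)*(t + 7*(-3)) = (2*D)*(t - 21) = (2*D)*(-21 + t) = 2*D*(-21 + t))
W(E) = √(-68 + E) (W(E) = √(2*2*(-21 + 4) + E) = √(2*2*(-17) + E) = √(-68 + E))
W(5) + F(13, 11)*69 = √(-68 + 5) - 15*13*69 = √(-63) - 195*69 = 3*I*√7 - 13455 = -13455 + 3*I*√7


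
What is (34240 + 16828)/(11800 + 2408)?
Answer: 12767/3552 ≈ 3.5943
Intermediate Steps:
(34240 + 16828)/(11800 + 2408) = 51068/14208 = 51068*(1/14208) = 12767/3552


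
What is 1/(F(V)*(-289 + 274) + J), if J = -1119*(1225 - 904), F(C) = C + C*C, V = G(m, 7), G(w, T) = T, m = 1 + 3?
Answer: -1/360039 ≈ -2.7775e-6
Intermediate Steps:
m = 4
V = 7
F(C) = C + C²
J = -359199 (J = -1119*321 = -359199)
1/(F(V)*(-289 + 274) + J) = 1/((7*(1 + 7))*(-289 + 274) - 359199) = 1/((7*8)*(-15) - 359199) = 1/(56*(-15) - 359199) = 1/(-840 - 359199) = 1/(-360039) = -1/360039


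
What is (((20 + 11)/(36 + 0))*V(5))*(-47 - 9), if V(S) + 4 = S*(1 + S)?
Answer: -11284/9 ≈ -1253.8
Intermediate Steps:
V(S) = -4 + S*(1 + S)
(((20 + 11)/(36 + 0))*V(5))*(-47 - 9) = (((20 + 11)/(36 + 0))*(-4 + 5 + 5²))*(-47 - 9) = ((31/36)*(-4 + 5 + 25))*(-56) = ((31*(1/36))*26)*(-56) = ((31/36)*26)*(-56) = (403/18)*(-56) = -11284/9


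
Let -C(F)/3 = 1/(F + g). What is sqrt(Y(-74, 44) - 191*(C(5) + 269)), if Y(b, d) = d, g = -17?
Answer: I*sqrt(205531)/2 ≈ 226.68*I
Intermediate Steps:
C(F) = -3/(-17 + F) (C(F) = -3/(F - 17) = -3/(-17 + F))
sqrt(Y(-74, 44) - 191*(C(5) + 269)) = sqrt(44 - 191*(-3/(-17 + 5) + 269)) = sqrt(44 - 191*(-3/(-12) + 269)) = sqrt(44 - 191*(-3*(-1/12) + 269)) = sqrt(44 - 191*(1/4 + 269)) = sqrt(44 - 191*1077/4) = sqrt(44 - 205707/4) = sqrt(-205531/4) = I*sqrt(205531)/2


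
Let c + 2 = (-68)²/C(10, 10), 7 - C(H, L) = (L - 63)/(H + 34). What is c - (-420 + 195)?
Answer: 283959/361 ≈ 786.59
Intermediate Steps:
C(H, L) = 7 - (-63 + L)/(34 + H) (C(H, L) = 7 - (L - 63)/(H + 34) = 7 - (-63 + L)/(34 + H))
c = 202734/361 (c = -2 + (-68)²/(((301 - 1*10 + 7*10)/(34 + 10))) = -2 + 4624/(((301 - 10 + 70)/44)) = -2 + 4624/(((1/44)*361)) = -2 + 4624/(361/44) = -2 + 4624*(44/361) = -2 + 203456/361 = 202734/361 ≈ 561.59)
c - (-420 + 195) = 202734/361 - (-420 + 195) = 202734/361 - 1*(-225) = 202734/361 + 225 = 283959/361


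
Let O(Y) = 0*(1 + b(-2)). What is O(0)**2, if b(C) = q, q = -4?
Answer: 0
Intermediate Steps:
b(C) = -4
O(Y) = 0 (O(Y) = 0*(1 - 4) = 0*(-3) = 0)
O(0)**2 = 0**2 = 0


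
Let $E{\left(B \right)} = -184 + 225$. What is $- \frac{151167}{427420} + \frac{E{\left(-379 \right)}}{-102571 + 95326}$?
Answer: $- \frac{31792261}{88475940} \approx -0.35933$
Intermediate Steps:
$E{\left(B \right)} = 41$
$- \frac{151167}{427420} + \frac{E{\left(-379 \right)}}{-102571 + 95326} = - \frac{151167}{427420} + \frac{41}{-102571 + 95326} = \left(-151167\right) \frac{1}{427420} + \frac{41}{-7245} = - \frac{151167}{427420} + 41 \left(- \frac{1}{7245}\right) = - \frac{151167}{427420} - \frac{41}{7245} = - \frac{31792261}{88475940}$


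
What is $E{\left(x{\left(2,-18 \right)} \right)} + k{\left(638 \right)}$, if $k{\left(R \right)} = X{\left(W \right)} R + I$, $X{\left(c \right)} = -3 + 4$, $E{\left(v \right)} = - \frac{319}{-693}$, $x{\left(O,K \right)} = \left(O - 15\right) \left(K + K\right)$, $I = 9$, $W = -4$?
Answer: $\frac{40790}{63} \approx 647.46$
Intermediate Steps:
$x{\left(O,K \right)} = 2 K \left(-15 + O\right)$ ($x{\left(O,K \right)} = \left(-15 + O\right) 2 K = 2 K \left(-15 + O\right)$)
$E{\left(v \right)} = \frac{29}{63}$ ($E{\left(v \right)} = \left(-319\right) \left(- \frac{1}{693}\right) = \frac{29}{63}$)
$X{\left(c \right)} = 1$
$k{\left(R \right)} = 9 + R$ ($k{\left(R \right)} = 1 R + 9 = R + 9 = 9 + R$)
$E{\left(x{\left(2,-18 \right)} \right)} + k{\left(638 \right)} = \frac{29}{63} + \left(9 + 638\right) = \frac{29}{63} + 647 = \frac{40790}{63}$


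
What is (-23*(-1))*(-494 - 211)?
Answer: -16215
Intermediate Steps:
(-23*(-1))*(-494 - 211) = 23*(-705) = -16215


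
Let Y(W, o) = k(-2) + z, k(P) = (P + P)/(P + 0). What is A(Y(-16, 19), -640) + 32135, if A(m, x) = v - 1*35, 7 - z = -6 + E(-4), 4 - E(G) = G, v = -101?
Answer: 31999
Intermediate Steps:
E(G) = 4 - G
z = 5 (z = 7 - (-6 + (4 - 1*(-4))) = 7 - (-6 + (4 + 4)) = 7 - (-6 + 8) = 7 - 1*2 = 7 - 2 = 5)
k(P) = 2 (k(P) = (2*P)/P = 2)
Y(W, o) = 7 (Y(W, o) = 2 + 5 = 7)
A(m, x) = -136 (A(m, x) = -101 - 1*35 = -101 - 35 = -136)
A(Y(-16, 19), -640) + 32135 = -136 + 32135 = 31999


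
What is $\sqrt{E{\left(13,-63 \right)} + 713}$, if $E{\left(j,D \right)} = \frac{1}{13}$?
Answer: $\frac{3 \sqrt{13390}}{13} \approx 26.703$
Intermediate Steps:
$E{\left(j,D \right)} = \frac{1}{13}$
$\sqrt{E{\left(13,-63 \right)} + 713} = \sqrt{\frac{1}{13} + 713} = \sqrt{\frac{9270}{13}} = \frac{3 \sqrt{13390}}{13}$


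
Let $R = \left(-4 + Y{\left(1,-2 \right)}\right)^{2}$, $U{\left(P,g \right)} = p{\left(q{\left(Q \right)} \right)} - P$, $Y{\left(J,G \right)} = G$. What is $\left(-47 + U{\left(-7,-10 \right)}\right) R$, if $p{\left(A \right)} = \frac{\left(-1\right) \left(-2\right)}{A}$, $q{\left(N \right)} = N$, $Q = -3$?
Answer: $-1464$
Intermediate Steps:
$p{\left(A \right)} = \frac{2}{A}$
$U{\left(P,g \right)} = - \frac{2}{3} - P$ ($U{\left(P,g \right)} = \frac{2}{-3} - P = 2 \left(- \frac{1}{3}\right) - P = - \frac{2}{3} - P$)
$R = 36$ ($R = \left(-4 - 2\right)^{2} = \left(-6\right)^{2} = 36$)
$\left(-47 + U{\left(-7,-10 \right)}\right) R = \left(-47 - - \frac{19}{3}\right) 36 = \left(-47 + \left(- \frac{2}{3} + 7\right)\right) 36 = \left(-47 + \frac{19}{3}\right) 36 = \left(- \frac{122}{3}\right) 36 = -1464$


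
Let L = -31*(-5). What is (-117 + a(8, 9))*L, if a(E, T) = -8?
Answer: -19375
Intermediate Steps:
L = 155
(-117 + a(8, 9))*L = (-117 - 8)*155 = -125*155 = -19375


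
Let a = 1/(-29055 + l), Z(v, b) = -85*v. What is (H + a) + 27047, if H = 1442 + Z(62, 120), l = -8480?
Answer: 871525164/37535 ≈ 23219.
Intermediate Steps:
H = -3828 (H = 1442 - 85*62 = 1442 - 5270 = -3828)
a = -1/37535 (a = 1/(-29055 - 8480) = 1/(-37535) = -1/37535 ≈ -2.6642e-5)
(H + a) + 27047 = (-3828 - 1/37535) + 27047 = -143683981/37535 + 27047 = 871525164/37535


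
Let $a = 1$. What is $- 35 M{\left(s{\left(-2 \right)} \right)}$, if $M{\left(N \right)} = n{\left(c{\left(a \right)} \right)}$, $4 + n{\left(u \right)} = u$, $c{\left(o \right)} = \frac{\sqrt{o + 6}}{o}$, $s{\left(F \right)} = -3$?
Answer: $140 - 35 \sqrt{7} \approx 47.399$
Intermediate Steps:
$c{\left(o \right)} = \frac{\sqrt{6 + o}}{o}$
$n{\left(u \right)} = -4 + u$
$M{\left(N \right)} = -4 + \sqrt{7}$ ($M{\left(N \right)} = -4 + \frac{\sqrt{6 + 1}}{1} = -4 + 1 \sqrt{7} = -4 + \sqrt{7}$)
$- 35 M{\left(s{\left(-2 \right)} \right)} = - 35 \left(-4 + \sqrt{7}\right) = 140 - 35 \sqrt{7}$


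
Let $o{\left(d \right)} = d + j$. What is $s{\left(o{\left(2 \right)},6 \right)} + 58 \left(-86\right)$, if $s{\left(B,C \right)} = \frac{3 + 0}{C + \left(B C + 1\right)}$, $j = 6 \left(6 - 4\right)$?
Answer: $- \frac{453905}{91} \approx -4988.0$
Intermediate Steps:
$j = 12$ ($j = 6 \cdot 2 = 12$)
$o{\left(d \right)} = 12 + d$ ($o{\left(d \right)} = d + 12 = 12 + d$)
$s{\left(B,C \right)} = \frac{3}{1 + C + B C}$ ($s{\left(B,C \right)} = \frac{3}{C + \left(1 + B C\right)} = \frac{3}{1 + C + B C}$)
$s{\left(o{\left(2 \right)},6 \right)} + 58 \left(-86\right) = \frac{3}{1 + 6 + \left(12 + 2\right) 6} + 58 \left(-86\right) = \frac{3}{1 + 6 + 14 \cdot 6} - 4988 = \frac{3}{1 + 6 + 84} - 4988 = \frac{3}{91} - 4988 = - \frac{453905}{91}$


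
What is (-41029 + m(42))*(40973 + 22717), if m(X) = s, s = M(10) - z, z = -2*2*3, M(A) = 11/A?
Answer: -2612302671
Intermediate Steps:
z = -12 (z = -4*3 = -12)
s = 131/10 (s = 11/10 - 1*(-12) = 11*(⅒) + 12 = 11/10 + 12 = 131/10 ≈ 13.100)
m(X) = 131/10
(-41029 + m(42))*(40973 + 22717) = (-41029 + 131/10)*(40973 + 22717) = -410159/10*63690 = -2612302671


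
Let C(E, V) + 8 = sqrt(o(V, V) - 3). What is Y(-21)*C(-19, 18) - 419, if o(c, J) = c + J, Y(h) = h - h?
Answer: -419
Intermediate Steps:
Y(h) = 0
o(c, J) = J + c
C(E, V) = -8 + sqrt(-3 + 2*V) (C(E, V) = -8 + sqrt((V + V) - 3) = -8 + sqrt(2*V - 3) = -8 + sqrt(-3 + 2*V))
Y(-21)*C(-19, 18) - 419 = 0*(-8 + sqrt(-3 + 2*18)) - 419 = 0*(-8 + sqrt(-3 + 36)) - 419 = 0*(-8 + sqrt(33)) - 419 = 0 - 419 = -419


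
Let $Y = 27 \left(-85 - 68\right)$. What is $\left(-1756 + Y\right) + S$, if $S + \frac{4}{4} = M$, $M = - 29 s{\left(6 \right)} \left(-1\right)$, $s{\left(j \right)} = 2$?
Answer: $-5830$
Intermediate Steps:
$Y = -4131$ ($Y = 27 \left(-153\right) = -4131$)
$M = 58$ ($M = \left(-29\right) 2 \left(-1\right) = \left(-58\right) \left(-1\right) = 58$)
$S = 57$ ($S = -1 + 58 = 57$)
$\left(-1756 + Y\right) + S = \left(-1756 - 4131\right) + 57 = -5887 + 57 = -5830$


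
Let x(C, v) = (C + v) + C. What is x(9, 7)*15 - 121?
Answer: 254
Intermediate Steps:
x(C, v) = v + 2*C
x(9, 7)*15 - 121 = (7 + 2*9)*15 - 121 = (7 + 18)*15 - 121 = 25*15 - 121 = 375 - 121 = 254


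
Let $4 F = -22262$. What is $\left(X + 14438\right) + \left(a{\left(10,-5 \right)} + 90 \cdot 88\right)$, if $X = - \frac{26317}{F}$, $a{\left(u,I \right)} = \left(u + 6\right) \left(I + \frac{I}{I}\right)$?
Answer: $\frac{248207148}{11131} \approx 22299.0$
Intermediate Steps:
$F = - \frac{11131}{2}$ ($F = \frac{1}{4} \left(-22262\right) = - \frac{11131}{2} \approx -5565.5$)
$a{\left(u,I \right)} = \left(1 + I\right) \left(6 + u\right)$ ($a{\left(u,I \right)} = \left(6 + u\right) \left(I + 1\right) = \left(6 + u\right) \left(1 + I\right) = \left(1 + I\right) \left(6 + u\right)$)
$X = \frac{52634}{11131}$ ($X = - \frac{26317}{- \frac{11131}{2}} = \left(-26317\right) \left(- \frac{2}{11131}\right) = \frac{52634}{11131} \approx 4.7286$)
$\left(X + 14438\right) + \left(a{\left(10,-5 \right)} + 90 \cdot 88\right) = \left(\frac{52634}{11131} + 14438\right) + \left(\left(6 + 10 + 6 \left(-5\right) - 50\right) + 90 \cdot 88\right) = \frac{160762012}{11131} + \left(\left(6 + 10 - 30 - 50\right) + 7920\right) = \frac{160762012}{11131} + \left(-64 + 7920\right) = \frac{160762012}{11131} + 7856 = \frac{248207148}{11131}$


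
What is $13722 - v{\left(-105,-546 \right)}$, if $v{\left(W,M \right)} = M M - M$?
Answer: $-284940$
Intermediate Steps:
$v{\left(W,M \right)} = M^{2} - M$
$13722 - v{\left(-105,-546 \right)} = 13722 - - 546 \left(-1 - 546\right) = 13722 - \left(-546\right) \left(-547\right) = 13722 - 298662 = -284940$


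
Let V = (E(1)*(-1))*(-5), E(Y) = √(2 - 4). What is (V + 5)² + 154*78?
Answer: 11987 + 50*I*√2 ≈ 11987.0 + 70.711*I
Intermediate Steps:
E(Y) = I*√2 (E(Y) = √(-2) = I*√2)
V = 5*I*√2 (V = ((I*√2)*(-1))*(-5) = -I*√2*(-5) = 5*I*√2 ≈ 7.0711*I)
(V + 5)² + 154*78 = (5*I*√2 + 5)² + 154*78 = (5 + 5*I*√2)² + 12012 = 12012 + (5 + 5*I*√2)²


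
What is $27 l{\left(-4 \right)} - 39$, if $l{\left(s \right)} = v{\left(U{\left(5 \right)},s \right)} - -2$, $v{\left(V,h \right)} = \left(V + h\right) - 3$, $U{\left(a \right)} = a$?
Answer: $-39$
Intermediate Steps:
$v{\left(V,h \right)} = -3 + V + h$
$l{\left(s \right)} = 4 + s$ ($l{\left(s \right)} = \left(-3 + 5 + s\right) - -2 = \left(2 + s\right) + 2 = 4 + s$)
$27 l{\left(-4 \right)} - 39 = 27 \left(4 - 4\right) - 39 = 27 \cdot 0 - 39 = 0 - 39 = -39$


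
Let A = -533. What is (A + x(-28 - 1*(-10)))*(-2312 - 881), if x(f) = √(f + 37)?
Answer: 1701869 - 3193*√19 ≈ 1.6880e+6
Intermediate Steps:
x(f) = √(37 + f)
(A + x(-28 - 1*(-10)))*(-2312 - 881) = (-533 + √(37 + (-28 - 1*(-10))))*(-2312 - 881) = (-533 + √(37 + (-28 + 10)))*(-3193) = (-533 + √(37 - 18))*(-3193) = (-533 + √19)*(-3193) = 1701869 - 3193*√19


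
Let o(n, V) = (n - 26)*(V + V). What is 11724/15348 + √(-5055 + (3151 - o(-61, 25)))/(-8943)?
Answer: 977/1279 - √2446/8943 ≈ 0.75835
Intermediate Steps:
o(n, V) = 2*V*(-26 + n) (o(n, V) = (-26 + n)*(2*V) = 2*V*(-26 + n))
11724/15348 + √(-5055 + (3151 - o(-61, 25)))/(-8943) = 11724/15348 + √(-5055 + (3151 - 2*25*(-26 - 61)))/(-8943) = 11724*(1/15348) + √(-5055 + (3151 - 2*25*(-87)))*(-1/8943) = 977/1279 + √(-5055 + (3151 - 1*(-4350)))*(-1/8943) = 977/1279 + √(-5055 + (3151 + 4350))*(-1/8943) = 977/1279 + √(-5055 + 7501)*(-1/8943) = 977/1279 + √2446*(-1/8943) = 977/1279 - √2446/8943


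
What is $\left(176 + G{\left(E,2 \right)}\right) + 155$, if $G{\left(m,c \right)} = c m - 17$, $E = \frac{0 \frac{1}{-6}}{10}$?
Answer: $314$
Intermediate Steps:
$E = 0$ ($E = 0 \left(- \frac{1}{6}\right) \frac{1}{10} = 0 \cdot \frac{1}{10} = 0$)
$G{\left(m,c \right)} = -17 + c m$
$\left(176 + G{\left(E,2 \right)}\right) + 155 = \left(176 + \left(-17 + 2 \cdot 0\right)\right) + 155 = \left(176 + \left(-17 + 0\right)\right) + 155 = \left(176 - 17\right) + 155 = 159 + 155 = 314$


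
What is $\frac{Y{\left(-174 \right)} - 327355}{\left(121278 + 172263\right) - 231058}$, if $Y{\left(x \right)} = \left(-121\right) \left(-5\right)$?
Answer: $- \frac{326750}{62483} \approx -5.2294$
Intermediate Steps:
$Y{\left(x \right)} = 605$
$\frac{Y{\left(-174 \right)} - 327355}{\left(121278 + 172263\right) - 231058} = \frac{605 - 327355}{\left(121278 + 172263\right) - 231058} = - \frac{326750}{293541 - 231058} = - \frac{326750}{62483}$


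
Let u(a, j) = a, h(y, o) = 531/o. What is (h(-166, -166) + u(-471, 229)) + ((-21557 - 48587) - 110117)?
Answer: -30002043/166 ≈ -1.8074e+5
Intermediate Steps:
(h(-166, -166) + u(-471, 229)) + ((-21557 - 48587) - 110117) = (531/(-166) - 471) + ((-21557 - 48587) - 110117) = (531*(-1/166) - 471) + (-70144 - 110117) = (-531/166 - 471) - 180261 = -78717/166 - 180261 = -30002043/166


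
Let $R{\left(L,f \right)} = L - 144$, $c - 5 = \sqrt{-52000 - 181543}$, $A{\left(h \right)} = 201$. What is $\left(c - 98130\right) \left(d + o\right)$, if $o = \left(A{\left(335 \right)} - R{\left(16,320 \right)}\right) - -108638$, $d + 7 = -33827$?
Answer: $-7372425625 + 75133 i \sqrt{233543} \approx -7.3724 \cdot 10^{9} + 3.6309 \cdot 10^{7} i$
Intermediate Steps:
$d = -33834$ ($d = -7 - 33827 = -33834$)
$c = 5 + i \sqrt{233543}$ ($c = 5 + \sqrt{-52000 - 181543} = 5 + \sqrt{-233543} = 5 + i \sqrt{233543} \approx 5.0 + 483.26 i$)
$R{\left(L,f \right)} = -144 + L$
$o = 108967$ ($o = \left(201 - \left(-144 + 16\right)\right) - -108638 = \left(201 - -128\right) + 108638 = \left(201 + 128\right) + 108638 = 329 + 108638 = 108967$)
$\left(c - 98130\right) \left(d + o\right) = \left(\left(5 + i \sqrt{233543}\right) - 98130\right) \left(-33834 + 108967\right) = \left(-98125 + i \sqrt{233543}\right) 75133 = -7372425625 + 75133 i \sqrt{233543}$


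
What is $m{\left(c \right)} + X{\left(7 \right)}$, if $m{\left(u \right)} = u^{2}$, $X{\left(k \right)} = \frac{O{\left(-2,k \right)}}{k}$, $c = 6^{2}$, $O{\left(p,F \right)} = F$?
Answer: $1297$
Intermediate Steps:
$c = 36$
$X{\left(k \right)} = 1$ ($X{\left(k \right)} = \frac{k}{k} = 1$)
$m{\left(c \right)} + X{\left(7 \right)} = 36^{2} + 1 = 1296 + 1 = 1297$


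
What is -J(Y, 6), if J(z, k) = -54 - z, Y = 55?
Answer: 109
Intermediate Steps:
-J(Y, 6) = -(-54 - 1*55) = -(-54 - 55) = -1*(-109) = 109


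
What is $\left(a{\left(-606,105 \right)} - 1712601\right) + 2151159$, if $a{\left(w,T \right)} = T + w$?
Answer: $438057$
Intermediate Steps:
$\left(a{\left(-606,105 \right)} - 1712601\right) + 2151159 = \left(\left(105 - 606\right) - 1712601\right) + 2151159 = \left(-501 - 1712601\right) + 2151159 = -1713102 + 2151159 = 438057$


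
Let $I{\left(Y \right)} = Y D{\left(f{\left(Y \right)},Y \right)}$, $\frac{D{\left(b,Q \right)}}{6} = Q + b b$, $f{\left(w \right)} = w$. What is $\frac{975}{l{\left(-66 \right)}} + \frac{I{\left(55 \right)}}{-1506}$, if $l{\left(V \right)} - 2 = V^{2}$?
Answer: $- \frac{738000475}{1093858} \approx -674.68$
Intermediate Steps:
$l{\left(V \right)} = 2 + V^{2}$
$D{\left(b,Q \right)} = 6 Q + 6 b^{2}$ ($D{\left(b,Q \right)} = 6 \left(Q + b b\right) = 6 \left(Q + b^{2}\right) = 6 Q + 6 b^{2}$)
$I{\left(Y \right)} = Y \left(6 Y + 6 Y^{2}\right)$
$\frac{975}{l{\left(-66 \right)}} + \frac{I{\left(55 \right)}}{-1506} = \frac{975}{2 + \left(-66\right)^{2}} + \frac{6 \cdot 55^{2} \left(1 + 55\right)}{-1506} = \frac{975}{2 + 4356} + 6 \cdot 3025 \cdot 56 \left(- \frac{1}{1506}\right) = \frac{975}{4358} + 1016400 \left(- \frac{1}{1506}\right) = 975 \cdot \frac{1}{4358} - \frac{169400}{251} = \frac{975}{4358} - \frac{169400}{251} = - \frac{738000475}{1093858}$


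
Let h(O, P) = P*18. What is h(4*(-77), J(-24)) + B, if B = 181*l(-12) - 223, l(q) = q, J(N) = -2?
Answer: -2431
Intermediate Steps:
h(O, P) = 18*P
B = -2395 (B = 181*(-12) - 223 = -2172 - 223 = -2395)
h(4*(-77), J(-24)) + B = 18*(-2) - 2395 = -36 - 2395 = -2431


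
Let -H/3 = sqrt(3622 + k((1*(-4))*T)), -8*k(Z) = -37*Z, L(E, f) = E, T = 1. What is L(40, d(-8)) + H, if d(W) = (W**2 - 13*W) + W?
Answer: 40 - 3*sqrt(14414)/2 ≈ -140.09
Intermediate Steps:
d(W) = W**2 - 12*W
k(Z) = 37*Z/8 (k(Z) = -(-37)*Z/8 = 37*Z/8)
H = -3*sqrt(14414)/2 (H = -3*sqrt(3622 + 37*((1*(-4))*1)/8) = -3*sqrt(3622 + 37*(-4*1)/8) = -3*sqrt(3622 + (37/8)*(-4)) = -3*sqrt(3622 - 37/2) = -3*sqrt(14414)/2 ≈ -180.09)
L(40, d(-8)) + H = 40 - 3*sqrt(14414)/2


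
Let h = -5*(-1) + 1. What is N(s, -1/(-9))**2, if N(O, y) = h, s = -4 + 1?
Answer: 36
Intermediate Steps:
s = -3
h = 6 (h = 5 + 1 = 6)
N(O, y) = 6
N(s, -1/(-9))**2 = 6**2 = 36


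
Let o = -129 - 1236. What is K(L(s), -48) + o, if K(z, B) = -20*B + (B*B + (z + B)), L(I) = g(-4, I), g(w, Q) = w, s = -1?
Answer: 1847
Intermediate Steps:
o = -1365
L(I) = -4
K(z, B) = z + B² - 19*B (K(z, B) = -20*B + (B² + (B + z)) = -20*B + (B + z + B²) = z + B² - 19*B)
K(L(s), -48) + o = (-4 + (-48)² - 19*(-48)) - 1365 = (-4 + 2304 + 912) - 1365 = 3212 - 1365 = 1847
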